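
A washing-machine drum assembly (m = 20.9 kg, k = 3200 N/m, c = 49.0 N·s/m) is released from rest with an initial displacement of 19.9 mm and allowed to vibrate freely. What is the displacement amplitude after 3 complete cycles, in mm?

3.31 mm

ζ = c/(2√(km)) = 49.0/(2√(3200 × 20.9)) = 49.0/517.2 = 0.09474.
Logarithmic decrement δ = 2πζ/√(1 − ζ²) = 2π × 0.09474/√(1 − 0.00898) = 0.5979.
After n cycles, x_n/x₀ = e^(−nδ), so x_3 = 19.9 × e^(−3 × 0.5979) = 19.9 × 0.1663 = 3.310 mm.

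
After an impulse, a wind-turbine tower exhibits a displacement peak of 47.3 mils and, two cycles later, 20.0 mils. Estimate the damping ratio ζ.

Logarithmic decrement δ = (1/n)·ln(x₀/x_n) = (1/2)·ln(47.3/20.0) = (1/2)·ln(2.365) = 0.4304.
ζ = δ/√(4π² + δ²) = 0.4304/√(39.48 + 0.185) = 0.4304/6.298 = 0.06834.

0.0683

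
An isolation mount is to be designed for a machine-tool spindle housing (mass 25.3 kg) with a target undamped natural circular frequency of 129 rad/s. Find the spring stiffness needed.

421000 N/m

k = m·ω_n² = 25.3 × 129.0² = 25.3 × 16640 = 421000 N/m.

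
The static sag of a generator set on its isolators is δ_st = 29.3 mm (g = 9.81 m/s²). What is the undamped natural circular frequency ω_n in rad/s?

18.3 rad/s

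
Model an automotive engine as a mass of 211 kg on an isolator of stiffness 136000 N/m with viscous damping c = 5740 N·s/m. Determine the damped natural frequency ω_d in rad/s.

21.4 rad/s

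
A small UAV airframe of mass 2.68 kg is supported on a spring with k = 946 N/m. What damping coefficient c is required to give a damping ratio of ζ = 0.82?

82.6 N·s/m

c_c = 2√(k·m) = 2√(946.0 × 2.68) = 100.7 N·s/m.
c = ζ·c_c = 0.82 × 100.7 = 82.58 N·s/m.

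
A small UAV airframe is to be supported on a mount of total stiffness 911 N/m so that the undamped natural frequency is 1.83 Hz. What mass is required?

ω_n = 2πf_n = 2π × 1.83 = 11.50 rad/s.
m = k/ω_n² = 911/11.50² = 911/132.2 = 6.891 kg.

6.89 kg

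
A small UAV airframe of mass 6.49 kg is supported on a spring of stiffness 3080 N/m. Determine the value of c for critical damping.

c_c = 2√(k·m) = 2√(3080 × 6.49) = 2 × 141.4 = 282.8 N·s/m.

283 N·s/m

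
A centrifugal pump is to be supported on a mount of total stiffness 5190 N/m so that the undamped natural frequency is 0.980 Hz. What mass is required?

ω_n = 2πf_n = 2π × 0.980 = 6.158 rad/s.
m = k/ω_n² = 5190/6.158² = 5190/37.92 = 136.9 kg.

137 kg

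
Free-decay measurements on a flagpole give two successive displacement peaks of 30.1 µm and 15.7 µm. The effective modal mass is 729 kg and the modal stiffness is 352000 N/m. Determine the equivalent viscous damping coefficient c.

Logarithmic decrement δ = (1/n)·ln(x₀/x_n) = (1/1)·ln(30.1/15.7) = (1/1)·ln(1.917) = 0.6509.
ζ = δ/√(4π² + δ²) = 0.6509/√(39.48 + 0.424) = 0.6509/6.317 = 0.1030.
c = ζ · 2√(km) = 0.1030 × 2√(352000 × 729) = 0.1030 × 32040 = 3301 N·s/m.

3300 N·s/m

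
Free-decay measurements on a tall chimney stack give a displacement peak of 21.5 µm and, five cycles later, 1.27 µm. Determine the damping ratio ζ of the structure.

0.0897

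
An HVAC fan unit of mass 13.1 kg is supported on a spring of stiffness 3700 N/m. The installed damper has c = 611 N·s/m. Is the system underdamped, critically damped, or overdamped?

overdamped

c_c = 2√(k·m) = 440.3 N·s/m; ζ = c/c_c = 611/440.3 = 1.39.
Since ζ > 1 the system is overdamped.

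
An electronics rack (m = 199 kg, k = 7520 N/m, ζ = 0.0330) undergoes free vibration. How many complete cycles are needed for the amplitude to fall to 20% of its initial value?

Logarithmic decrement δ = 2πζ/√(1 − ζ²) = 2π × 0.03300/√(1 − 0.00109) = 0.2075.
x_n/x₀ = e^(−nδ) ≤ 0.2; take ln: n ≥ ln(1/0.2)/δ = 1.609/0.2075 = 7.758.
So 8 complete cycles are required.

8 cycles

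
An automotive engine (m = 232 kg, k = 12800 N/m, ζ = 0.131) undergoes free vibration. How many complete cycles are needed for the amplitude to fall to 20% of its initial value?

Logarithmic decrement δ = 2πζ/√(1 − ζ²) = 2π × 0.1310/√(1 − 0.0172) = 0.8303.
x_n/x₀ = e^(−nδ) ≤ 0.2; take ln: n ≥ ln(1/0.2)/δ = 1.609/0.8303 = 1.938.
So 2 complete cycles are required.

2 cycles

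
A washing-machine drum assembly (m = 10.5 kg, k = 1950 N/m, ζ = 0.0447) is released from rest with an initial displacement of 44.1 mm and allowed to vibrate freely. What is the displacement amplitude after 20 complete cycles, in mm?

0.159 mm

Logarithmic decrement δ = 2πζ/√(1 − ζ²) = 2π × 0.04470/√(1 − 0.00200) = 0.2811.
After n cycles, x_n/x₀ = e^(−nδ), so x_20 = 44.1 × e^(−20 × 0.2811) = 44.1 × 0.003615 = 0.1594 mm.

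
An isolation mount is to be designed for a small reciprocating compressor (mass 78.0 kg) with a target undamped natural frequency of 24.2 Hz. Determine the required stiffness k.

1800000 N/m

ω_n = 2πf_n = 2π × 24.2 = 152.1 rad/s.
k = m·ω_n² = 78.0 × 152.1² = 78.0 × 23120 = 1803000 N/m.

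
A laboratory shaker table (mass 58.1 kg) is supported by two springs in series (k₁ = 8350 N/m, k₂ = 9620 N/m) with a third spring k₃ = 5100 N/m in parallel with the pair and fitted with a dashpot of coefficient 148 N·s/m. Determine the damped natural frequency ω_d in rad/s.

Series pair: k_s = k₁k₂/(k₁+k₂) = (8350)(9620)/(8350 + 9620) = 4470 N/m. In parallel with k₃: k_eq = 4470 + 5100 = 9570 N/m.
ω_n = √(k_eq/m) = √(9570/58.1) = 12.83 rad/s.
Critical damping c_c = 2√(k_eq·m) = 2√(9570 × 58.1) = 1491 N·s/m, so ζ = c/c_c = 148/1491 = 0.09924.
ω_d = ω_n√(1 − ζ²) = 12.83 × √(1 − 0.00985) = 12.77 rad/s.

12.8 rad/s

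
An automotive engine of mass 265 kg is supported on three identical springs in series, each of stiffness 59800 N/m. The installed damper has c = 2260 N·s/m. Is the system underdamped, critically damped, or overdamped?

Series springs: 1/k_eq = 3/59800, so k_eq = 59800/3 = 19930 N/m.
c_c = 2√(k_eq·m) = 4597 N·s/m; ζ = c/c_c = 2260/4597 = 0.492.
Since ζ < 1 the system is underdamped.

underdamped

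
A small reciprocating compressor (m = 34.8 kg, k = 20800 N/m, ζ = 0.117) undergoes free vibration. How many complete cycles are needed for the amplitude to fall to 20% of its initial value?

Logarithmic decrement δ = 2πζ/√(1 − ζ²) = 2π × 0.1170/√(1 − 0.0137) = 0.7402.
x_n/x₀ = e^(−nδ) ≤ 0.2; take ln: n ≥ ln(1/0.2)/δ = 1.609/0.7402 = 2.174.
So 3 complete cycles are required.

3 cycles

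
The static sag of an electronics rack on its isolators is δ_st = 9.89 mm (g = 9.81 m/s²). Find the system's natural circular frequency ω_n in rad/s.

ω_n = √(g/δ_st) = √(9.81/0.00989) = √991.9 = 31.49 rad/s.

31.5 rad/s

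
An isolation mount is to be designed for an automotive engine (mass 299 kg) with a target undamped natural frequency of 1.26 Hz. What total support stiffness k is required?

ω_n = 2πf_n = 2π × 1.26 = 7.917 rad/s.
k = m·ω_n² = 299 × 7.917² = 299 × 62.68 = 18740 N/m.

18700 N/m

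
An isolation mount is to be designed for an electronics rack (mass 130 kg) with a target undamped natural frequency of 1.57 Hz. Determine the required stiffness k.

ω_n = 2πf_n = 2π × 1.57 = 9.865 rad/s.
k = m·ω_n² = 130 × 9.865² = 130 × 97.31 = 12650 N/m.

12700 N/m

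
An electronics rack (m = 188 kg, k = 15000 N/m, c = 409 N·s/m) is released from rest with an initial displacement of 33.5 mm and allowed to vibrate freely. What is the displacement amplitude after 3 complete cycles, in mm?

ζ = c/(2√(km)) = 409/(2√(15000 × 188)) = 409/3359 = 0.1218.
Logarithmic decrement δ = 2πζ/√(1 − ζ²) = 2π × 0.1218/√(1 − 0.0148) = 0.7709.
After n cycles, x_n/x₀ = e^(−nδ), so x_3 = 33.5 × e^(−3 × 0.7709) = 33.5 × 0.09900 = 3.316 mm.

3.32 mm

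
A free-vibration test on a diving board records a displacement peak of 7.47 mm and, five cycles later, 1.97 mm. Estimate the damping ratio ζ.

0.0424

Logarithmic decrement δ = (1/n)·ln(x₀/x_n) = (1/5)·ln(7.47/1.97) = (1/5)·ln(3.792) = 0.2666.
ζ = δ/√(4π² + δ²) = 0.2666/√(39.48 + 0.0711) = 0.2666/6.289 = 0.04239.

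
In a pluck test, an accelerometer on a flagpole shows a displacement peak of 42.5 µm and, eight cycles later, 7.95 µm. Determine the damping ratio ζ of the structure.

Logarithmic decrement δ = (1/n)·ln(x₀/x_n) = (1/8)·ln(42.5/7.95) = (1/8)·ln(5.346) = 0.2095.
ζ = δ/√(4π² + δ²) = 0.2095/√(39.48 + 0.0439) = 0.2095/6.287 = 0.03333.

0.0333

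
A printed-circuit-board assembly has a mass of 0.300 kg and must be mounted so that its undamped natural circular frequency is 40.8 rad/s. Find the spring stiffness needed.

499 N/m

k = m·ω_n² = 0.300 × 40.80² = 0.300 × 1665 = 499.4 N/m.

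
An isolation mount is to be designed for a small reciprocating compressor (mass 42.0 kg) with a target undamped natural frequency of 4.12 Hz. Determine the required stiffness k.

28100 N/m

ω_n = 2πf_n = 2π × 4.12 = 25.89 rad/s.
k = m·ω_n² = 42.0 × 25.89² = 42.0 × 670.1 = 28150 N/m.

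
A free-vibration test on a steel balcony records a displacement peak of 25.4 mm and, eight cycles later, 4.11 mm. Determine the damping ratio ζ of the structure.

0.0362

Logarithmic decrement δ = (1/n)·ln(x₀/x_n) = (1/8)·ln(25.4/4.11) = (1/8)·ln(6.180) = 0.2277.
ζ = δ/√(4π² + δ²) = 0.2277/√(39.48 + 0.0518) = 0.2277/6.287 = 0.03621.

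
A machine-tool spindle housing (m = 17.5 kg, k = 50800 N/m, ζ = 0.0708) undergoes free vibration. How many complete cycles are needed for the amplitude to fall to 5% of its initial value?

Logarithmic decrement δ = 2πζ/√(1 − ζ²) = 2π × 0.07080/√(1 − 0.00501) = 0.4460.
x_n/x₀ = e^(−nδ) ≤ 0.05; take ln: n ≥ ln(1/0.05)/δ = 2.996/0.4460 = 6.717.
So 7 complete cycles are required.

7 cycles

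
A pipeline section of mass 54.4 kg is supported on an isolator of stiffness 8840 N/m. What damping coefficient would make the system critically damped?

1390 N·s/m

c_c = 2√(k·m) = 2√(8840 × 54.4) = 2 × 693.5 = 1387 N·s/m.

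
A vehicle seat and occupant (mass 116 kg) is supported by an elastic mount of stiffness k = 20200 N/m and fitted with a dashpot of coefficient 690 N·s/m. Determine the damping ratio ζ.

0.225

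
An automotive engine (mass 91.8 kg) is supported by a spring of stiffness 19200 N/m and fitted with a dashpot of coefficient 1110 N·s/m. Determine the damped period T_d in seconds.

0.478 s

ω_n = √(k/m) = √(19200/91.8) = 14.46 rad/s.
Critical damping c_c = 2√(k·m) = 2√(19200 × 91.8) = 2655 N·s/m, so ζ = c/c_c = 1110/2655 = 0.4180.
ω_d = ω_n√(1 − ζ²) = 14.46 × √(1 − 0.175) = 13.14 rad/s.
T_d = 2π/ω_d = 0.4783 s.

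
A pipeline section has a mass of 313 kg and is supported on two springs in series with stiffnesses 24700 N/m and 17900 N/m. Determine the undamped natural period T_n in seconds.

1.09 s

Series springs: 1/k_eq = 1/24700 + 1/17900 = 9.635×10^-5, so k_eq = 10380 N/m.
ω_n = √(k_eq/m) = √(10380/313) = √33.16 = 5.758 rad/s.
T_n = 2π/ω_n = 6.283/5.758 = 1.091 s.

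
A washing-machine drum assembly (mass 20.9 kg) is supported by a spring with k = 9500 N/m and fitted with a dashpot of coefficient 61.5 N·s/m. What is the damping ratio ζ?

0.0690

ω_n = √(k/m) = √(9500/20.9) = 21.32 rad/s.
Critical damping c_c = 2√(k·m) = 2√(9500 × 20.9) = 891.2 N·s/m, so ζ = c/c_c = 61.5/891.2 = 0.06901.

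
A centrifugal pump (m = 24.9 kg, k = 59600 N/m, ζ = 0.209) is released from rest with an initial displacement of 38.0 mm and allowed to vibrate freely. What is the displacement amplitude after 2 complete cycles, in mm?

2.59 mm

Logarithmic decrement δ = 2πζ/√(1 − ζ²) = 2π × 0.2090/√(1 − 0.0437) = 1.343.
After n cycles, x_n/x₀ = e^(−nδ), so x_2 = 38.0 × e^(−2 × 1.343) = 38.0 × 0.06817 = 2.591 mm.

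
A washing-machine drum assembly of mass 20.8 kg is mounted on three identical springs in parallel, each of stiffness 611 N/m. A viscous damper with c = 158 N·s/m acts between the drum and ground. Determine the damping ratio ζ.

0.405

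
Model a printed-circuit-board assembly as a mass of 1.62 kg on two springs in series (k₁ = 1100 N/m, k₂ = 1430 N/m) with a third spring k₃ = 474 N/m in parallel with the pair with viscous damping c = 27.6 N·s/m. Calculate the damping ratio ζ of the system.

Series pair: k_s = k₁k₂/(k₁+k₂) = (1100)(1430)/(1100 + 1430) = 621.7 N/m. In parallel with k₃: k_eq = 621.7 + 474 = 1096 N/m.
ω_n = √(k_eq/m) = √(1096/1.62) = 26.01 rad/s.
Critical damping c_c = 2√(k_eq·m) = 2√(1096 × 1.62) = 84.26 N·s/m, so ζ = c/c_c = 27.6/84.26 = 0.3275.

0.328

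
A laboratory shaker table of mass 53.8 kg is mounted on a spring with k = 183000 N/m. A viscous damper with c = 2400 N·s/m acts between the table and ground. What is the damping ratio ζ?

0.382

ω_n = √(k/m) = √(183000/53.8) = 58.32 rad/s.
Critical damping c_c = 2√(k·m) = 2√(183000 × 53.8) = 6275 N·s/m, so ζ = c/c_c = 2400/6275 = 0.3824.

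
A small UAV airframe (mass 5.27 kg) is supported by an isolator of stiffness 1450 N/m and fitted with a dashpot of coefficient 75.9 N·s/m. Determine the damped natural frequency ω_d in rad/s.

ω_n = √(k/m) = √(1450/5.27) = 16.59 rad/s.
Critical damping c_c = 2√(k·m) = 2√(1450 × 5.27) = 174.8 N·s/m, so ζ = c/c_c = 75.9/174.8 = 0.4341.
ω_d = ω_n√(1 − ζ²) = 16.59 × √(1 − 0.188) = 14.94 rad/s.

14.9 rad/s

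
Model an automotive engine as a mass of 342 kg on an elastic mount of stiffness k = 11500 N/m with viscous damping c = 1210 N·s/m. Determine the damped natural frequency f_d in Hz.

ω_n = √(k/m) = √(11500/342) = 5.799 rad/s.
Critical damping c_c = 2√(k·m) = 2√(11500 × 342) = 3966 N·s/m, so ζ = c/c_c = 1210/3966 = 0.3051.
ω_d = ω_n√(1 − ζ²) = 5.799 × √(1 − 0.0931) = 5.522 rad/s.
f_d = ω_d/(2π) = 0.8789 Hz.

0.879 Hz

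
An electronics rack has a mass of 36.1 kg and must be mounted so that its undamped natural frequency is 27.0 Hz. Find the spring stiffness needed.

ω_n = 2πf_n = 2π × 27.0 = 169.6 rad/s.
k = m·ω_n² = 36.1 × 169.6² = 36.1 × 28780 = 1039000 N/m.

1040000 N/m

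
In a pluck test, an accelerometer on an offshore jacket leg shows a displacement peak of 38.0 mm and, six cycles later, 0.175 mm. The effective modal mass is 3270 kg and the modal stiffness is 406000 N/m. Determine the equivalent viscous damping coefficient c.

Logarithmic decrement δ = (1/n)·ln(x₀/x_n) = (1/6)·ln(38.0/0.175) = (1/6)·ln(217.1) = 0.8968.
ζ = δ/√(4π² + δ²) = 0.8968/√(39.48 + 0.804) = 0.8968/6.347 = 0.1413.
c = ζ · 2√(km) = 0.1413 × 2√(406000 × 3270) = 0.1413 × 72870 = 10300 N·s/m.

10300 N·s/m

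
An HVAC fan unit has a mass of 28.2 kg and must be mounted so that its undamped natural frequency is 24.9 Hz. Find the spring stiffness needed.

ω_n = 2πf_n = 2π × 24.9 = 156.5 rad/s.
k = m·ω_n² = 28.2 × 156.5² = 28.2 × 24480 = 690300 N/m.

690000 N/m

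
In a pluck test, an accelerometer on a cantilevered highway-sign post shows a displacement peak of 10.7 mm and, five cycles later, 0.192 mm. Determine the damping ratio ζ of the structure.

Logarithmic decrement δ = (1/n)·ln(x₀/x_n) = (1/5)·ln(10.7/0.192) = (1/5)·ln(55.73) = 0.8041.
ζ = δ/√(4π² + δ²) = 0.8041/√(39.48 + 0.647) = 0.8041/6.334 = 0.1269.

0.127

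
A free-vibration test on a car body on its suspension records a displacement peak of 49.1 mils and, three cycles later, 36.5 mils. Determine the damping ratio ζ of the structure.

Logarithmic decrement δ = (1/n)·ln(x₀/x_n) = (1/3)·ln(49.1/36.5) = (1/3)·ln(1.345) = 0.09885.
ζ = δ/√(4π² + δ²) = 0.09885/√(39.48 + 0.00977) = 0.09885/6.284 = 0.01573.

0.0157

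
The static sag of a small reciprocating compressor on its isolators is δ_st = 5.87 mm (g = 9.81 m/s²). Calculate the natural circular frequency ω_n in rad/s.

ω_n = √(g/δ_st) = √(9.81/0.00587) = √1671 = 40.88 rad/s.

40.9 rad/s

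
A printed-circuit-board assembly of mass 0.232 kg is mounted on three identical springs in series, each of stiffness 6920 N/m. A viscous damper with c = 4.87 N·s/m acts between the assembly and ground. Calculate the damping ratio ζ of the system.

Series springs: 1/k_eq = 3/6920, so k_eq = 6920/3 = 2307 N/m.
ω_n = √(k_eq/m) = √(2307/0.232) = 99.71 rad/s.
Critical damping c_c = 2√(k_eq·m) = 2√(2307 × 0.232) = 46.27 N·s/m, so ζ = c/c_c = 4.87/46.27 = 0.1053.

0.105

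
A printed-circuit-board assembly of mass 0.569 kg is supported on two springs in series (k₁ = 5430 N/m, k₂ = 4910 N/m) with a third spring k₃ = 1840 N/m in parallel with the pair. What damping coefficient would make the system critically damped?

100 N·s/m

Series pair: k_s = k₁k₂/(k₁+k₂) = (5430)(4910)/(5430 + 4910) = 2578 N/m. In parallel with k₃: k_eq = 2578 + 1840 = 4418 N/m.
c_c = 2√(k_eq·m) = 2√(4418 × 0.569) = 2 × 50.14 = 100.3 N·s/m.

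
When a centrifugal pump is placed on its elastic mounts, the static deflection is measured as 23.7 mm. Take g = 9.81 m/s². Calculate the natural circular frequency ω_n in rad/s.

20.3 rad/s

ω_n = √(g/δ_st) = √(9.81/0.0237) = √413.9 = 20.35 rad/s.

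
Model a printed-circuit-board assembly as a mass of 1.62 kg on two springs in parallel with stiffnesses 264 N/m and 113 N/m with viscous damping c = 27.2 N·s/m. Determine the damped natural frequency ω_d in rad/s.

Parallel springs add: k_eq = 264 + 113 = 377.0 N/m.
ω_n = √(k_eq/m) = √(377.0/1.62) = 15.26 rad/s.
Critical damping c_c = 2√(k_eq·m) = 2√(377.0 × 1.62) = 49.43 N·s/m, so ζ = c/c_c = 27.2/49.43 = 0.5503.
ω_d = ω_n√(1 − ζ²) = 15.26 × √(1 − 0.303) = 12.74 rad/s.

12.7 rad/s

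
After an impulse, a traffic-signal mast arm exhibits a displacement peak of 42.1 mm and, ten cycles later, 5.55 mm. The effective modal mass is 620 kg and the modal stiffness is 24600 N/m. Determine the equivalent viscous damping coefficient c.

252 N·s/m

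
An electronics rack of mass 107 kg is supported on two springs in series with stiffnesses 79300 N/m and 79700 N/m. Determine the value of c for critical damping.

Series springs: 1/k_eq = 1/79300 + 1/79700 = 2.516×10^-5, so k_eq = 39750 N/m.
c_c = 2√(k_eq·m) = 2√(39750 × 107) = 2 × 2062 = 4125 N·s/m.

4120 N·s/m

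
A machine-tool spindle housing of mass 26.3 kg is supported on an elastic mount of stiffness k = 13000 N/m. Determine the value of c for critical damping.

1170 N·s/m

c_c = 2√(k·m) = 2√(13000 × 26.3) = 2 × 584.7 = 1169 N·s/m.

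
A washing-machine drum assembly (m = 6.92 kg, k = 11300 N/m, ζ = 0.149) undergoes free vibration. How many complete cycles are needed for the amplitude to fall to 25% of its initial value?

Logarithmic decrement δ = 2πζ/√(1 − ζ²) = 2π × 0.1490/√(1 − 0.0222) = 0.9468.
x_n/x₀ = e^(−nδ) ≤ 0.25; take ln: n ≥ ln(1/0.25)/δ = 1.386/0.9468 = 1.464.
So 2 complete cycles are required.

2 cycles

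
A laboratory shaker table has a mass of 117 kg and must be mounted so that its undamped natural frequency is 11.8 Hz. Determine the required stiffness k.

ω_n = 2πf_n = 2π × 11.8 = 74.14 rad/s.
k = m·ω_n² = 117 × 74.14² = 117 × 5497 = 643100 N/m.

643000 N/m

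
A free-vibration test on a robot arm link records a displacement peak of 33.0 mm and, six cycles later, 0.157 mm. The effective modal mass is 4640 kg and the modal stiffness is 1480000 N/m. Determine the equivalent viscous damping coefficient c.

23300 N·s/m

Logarithmic decrement δ = (1/n)·ln(x₀/x_n) = (1/6)·ln(33.0/0.157) = (1/6)·ln(210.2) = 0.8913.
ζ = δ/√(4π² + δ²) = 0.8913/√(39.48 + 0.794) = 0.8913/6.346 = 0.1405.
c = ζ · 2√(km) = 0.1405 × 2√(1480000 × 4640) = 0.1405 × 165700 = 23280 N·s/m.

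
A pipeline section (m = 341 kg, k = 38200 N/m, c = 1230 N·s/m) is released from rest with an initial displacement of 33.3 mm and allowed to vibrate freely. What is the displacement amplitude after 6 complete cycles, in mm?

0.0491 mm

ζ = c/(2√(km)) = 1230/(2√(38200 × 341)) = 1230/7218 = 0.1704.
Logarithmic decrement δ = 2πζ/√(1 − ζ²) = 2π × 0.1704/√(1 − 0.0290) = 1.087.
After n cycles, x_n/x₀ = e^(−nδ), so x_6 = 33.3 × e^(−6 × 1.087) = 33.3 × 0.001475 = 0.04911 mm.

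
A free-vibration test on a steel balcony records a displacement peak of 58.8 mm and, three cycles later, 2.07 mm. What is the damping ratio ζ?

0.175

Logarithmic decrement δ = (1/n)·ln(x₀/x_n) = (1/3)·ln(58.8/2.07) = (1/3)·ln(28.41) = 1.116.
ζ = δ/√(4π² + δ²) = 1.116/√(39.48 + 1.24) = 1.116/6.381 = 0.1748.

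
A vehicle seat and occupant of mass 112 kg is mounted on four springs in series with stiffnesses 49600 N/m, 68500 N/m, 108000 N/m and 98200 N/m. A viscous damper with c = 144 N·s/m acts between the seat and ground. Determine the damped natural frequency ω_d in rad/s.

Series springs: 1/k_eq = 1/49600 + 1/68500 + 1/108000 + 1/98200 = 5.420×10^-5, so k_eq = 18450 N/m.
ω_n = √(k_eq/m) = √(18450/112) = 12.83 rad/s.
Critical damping c_c = 2√(k_eq·m) = 2√(18450 × 112) = 2875 N·s/m, so ζ = c/c_c = 144/2875 = 0.05009.
ω_d = ω_n√(1 − ζ²) = 12.83 × √(1 − 0.00251) = 12.82 rad/s.

12.8 rad/s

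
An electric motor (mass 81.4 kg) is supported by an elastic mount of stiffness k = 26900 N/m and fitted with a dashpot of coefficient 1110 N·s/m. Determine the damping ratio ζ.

0.375

ω_n = √(k/m) = √(26900/81.4) = 18.18 rad/s.
Critical damping c_c = 2√(k·m) = 2√(26900 × 81.4) = 2959 N·s/m, so ζ = c/c_c = 1110/2959 = 0.3751.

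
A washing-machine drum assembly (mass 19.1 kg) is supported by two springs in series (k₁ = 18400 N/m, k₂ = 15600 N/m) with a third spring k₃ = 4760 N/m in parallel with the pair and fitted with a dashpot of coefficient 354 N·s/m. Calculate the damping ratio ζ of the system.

0.352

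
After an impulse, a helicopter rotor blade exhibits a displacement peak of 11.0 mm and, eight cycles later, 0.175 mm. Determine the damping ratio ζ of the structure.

0.0821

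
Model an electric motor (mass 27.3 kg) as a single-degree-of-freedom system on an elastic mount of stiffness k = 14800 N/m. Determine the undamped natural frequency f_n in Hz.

3.71 Hz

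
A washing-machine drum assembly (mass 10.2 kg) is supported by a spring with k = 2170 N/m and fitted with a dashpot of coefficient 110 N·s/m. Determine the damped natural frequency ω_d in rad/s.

13.6 rad/s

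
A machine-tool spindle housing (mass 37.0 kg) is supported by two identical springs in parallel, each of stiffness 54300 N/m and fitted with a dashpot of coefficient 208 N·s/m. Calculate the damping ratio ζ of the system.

Parallel springs add: k_eq = 2 × 54300 = 108600 N/m.
ω_n = √(k_eq/m) = √(108600/37.0) = 54.18 rad/s.
Critical damping c_c = 2√(k_eq·m) = 2√(108600 × 37.0) = 4009 N·s/m, so ζ = c/c_c = 208/4009 = 0.05188.

0.0519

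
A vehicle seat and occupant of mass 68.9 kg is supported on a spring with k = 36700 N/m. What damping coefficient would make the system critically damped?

c_c = 2√(k·m) = 2√(36700 × 68.9) = 2 × 1590 = 3180 N·s/m.

3180 N·s/m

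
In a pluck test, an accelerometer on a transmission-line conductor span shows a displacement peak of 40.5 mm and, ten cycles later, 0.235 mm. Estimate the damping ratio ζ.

0.0817

Logarithmic decrement δ = (1/n)·ln(x₀/x_n) = (1/10)·ln(40.5/0.235) = (1/10)·ln(172.3) = 0.5149.
ζ = δ/√(4π² + δ²) = 0.5149/√(39.48 + 0.265) = 0.5149/6.304 = 0.08168.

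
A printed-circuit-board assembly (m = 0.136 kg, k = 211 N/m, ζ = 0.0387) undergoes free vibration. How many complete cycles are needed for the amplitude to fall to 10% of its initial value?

10 cycles

Logarithmic decrement δ = 2πζ/√(1 − ζ²) = 2π × 0.03870/√(1 − 0.00150) = 0.2433.
x_n/x₀ = e^(−nδ) ≤ 0.1; take ln: n ≥ ln(1/0.1)/δ = 2.303/0.2433 = 9.462.
So 10 complete cycles are required.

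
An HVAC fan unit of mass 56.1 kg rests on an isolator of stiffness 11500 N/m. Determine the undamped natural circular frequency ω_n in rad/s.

14.3 rad/s

ω_n = √(k/m) = √(11500/56.1) = √205.0 = 14.32 rad/s.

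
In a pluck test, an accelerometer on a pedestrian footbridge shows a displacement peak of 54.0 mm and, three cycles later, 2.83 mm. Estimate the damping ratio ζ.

Logarithmic decrement δ = (1/n)·ln(x₀/x_n) = (1/3)·ln(54.0/2.83) = (1/3)·ln(19.08) = 0.9829.
ζ = δ/√(4π² + δ²) = 0.9829/√(39.48 + 0.966) = 0.9829/6.360 = 0.1546.

0.155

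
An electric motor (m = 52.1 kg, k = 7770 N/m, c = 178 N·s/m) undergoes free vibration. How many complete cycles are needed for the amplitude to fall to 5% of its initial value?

ζ = c/(2√(km)) = 178/(2√(7770 × 52.1)) = 178/1273 = 0.1399.
Logarithmic decrement δ = 2πζ/√(1 − ζ²) = 2π × 0.1399/√(1 − 0.0196) = 0.8876.
x_n/x₀ = e^(−nδ) ≤ 0.05; take ln: n ≥ ln(1/0.05)/δ = 2.996/0.8876 = 3.375.
So 4 complete cycles are required.

4 cycles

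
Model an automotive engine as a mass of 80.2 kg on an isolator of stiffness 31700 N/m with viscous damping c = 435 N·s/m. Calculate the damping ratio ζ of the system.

0.136

ω_n = √(k/m) = √(31700/80.2) = 19.88 rad/s.
Critical damping c_c = 2√(k·m) = 2√(31700 × 80.2) = 3189 N·s/m, so ζ = c/c_c = 435/3189 = 0.1364.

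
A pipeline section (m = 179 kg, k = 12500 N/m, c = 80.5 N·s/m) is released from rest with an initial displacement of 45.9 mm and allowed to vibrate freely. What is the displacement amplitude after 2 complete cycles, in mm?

ζ = c/(2√(km)) = 80.5/(2√(12500 × 179)) = 80.5/2992 = 0.02691.
Logarithmic decrement δ = 2πζ/√(1 − ζ²) = 2π × 0.02691/√(1 − 0.000724) = 0.1691.
After n cycles, x_n/x₀ = e^(−nδ), so x_2 = 45.9 × e^(−2 × 0.1691) = 45.9 × 0.7130 = 32.73 mm.

32.7 mm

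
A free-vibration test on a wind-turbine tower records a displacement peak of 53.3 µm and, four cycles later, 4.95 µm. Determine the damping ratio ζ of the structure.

0.0941

Logarithmic decrement δ = (1/n)·ln(x₀/x_n) = (1/4)·ln(53.3/4.95) = (1/4)·ln(10.77) = 0.5941.
ζ = δ/√(4π² + δ²) = 0.5941/√(39.48 + 0.353) = 0.5941/6.311 = 0.09414.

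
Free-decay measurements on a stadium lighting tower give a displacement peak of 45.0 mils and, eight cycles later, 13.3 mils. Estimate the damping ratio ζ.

0.0242

Logarithmic decrement δ = (1/n)·ln(x₀/x_n) = (1/8)·ln(45.0/13.3) = (1/8)·ln(3.383) = 0.1524.
ζ = δ/√(4π² + δ²) = 0.1524/√(39.48 + 0.0232) = 0.1524/6.285 = 0.02424.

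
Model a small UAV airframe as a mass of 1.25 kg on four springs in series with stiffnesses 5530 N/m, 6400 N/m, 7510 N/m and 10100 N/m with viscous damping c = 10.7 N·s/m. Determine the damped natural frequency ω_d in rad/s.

37.2 rad/s

Series springs: 1/k_eq = 1/5530 + 1/6400 + 1/7510 + 1/10100 = 0.0005692, so k_eq = 1757 N/m.
ω_n = √(k_eq/m) = √(1757/1.25) = 37.49 rad/s.
Critical damping c_c = 2√(k_eq·m) = 2√(1757 × 1.25) = 93.72 N·s/m, so ζ = c/c_c = 10.7/93.72 = 0.1142.
ω_d = ω_n√(1 − ζ²) = 37.49 × √(1 − 0.0130) = 37.24 rad/s.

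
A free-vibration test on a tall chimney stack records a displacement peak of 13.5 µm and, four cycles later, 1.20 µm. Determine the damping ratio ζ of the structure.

0.0959

Logarithmic decrement δ = (1/n)·ln(x₀/x_n) = (1/4)·ln(13.5/1.20) = (1/4)·ln(11.25) = 0.6051.
ζ = δ/√(4π² + δ²) = 0.6051/√(39.48 + 0.366) = 0.6051/6.312 = 0.09586.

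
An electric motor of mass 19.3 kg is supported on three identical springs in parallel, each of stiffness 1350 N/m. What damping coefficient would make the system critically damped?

Parallel springs add: k_eq = 3 × 1350 = 4050 N/m.
c_c = 2√(k_eq·m) = 2√(4050 × 19.3) = 2 × 279.6 = 559.2 N·s/m.

559 N·s/m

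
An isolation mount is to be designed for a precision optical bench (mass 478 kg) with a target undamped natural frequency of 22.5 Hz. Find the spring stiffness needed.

ω_n = 2πf_n = 2π × 22.5 = 141.4 rad/s.
k = m·ω_n² = 478 × 141.4² = 478 × 19990 = 9553000 N/m.

9550000 N/m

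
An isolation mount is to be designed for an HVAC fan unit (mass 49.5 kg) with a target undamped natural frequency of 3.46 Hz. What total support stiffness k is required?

23400 N/m

ω_n = 2πf_n = 2π × 3.46 = 21.74 rad/s.
k = m·ω_n² = 49.5 × 21.74² = 49.5 × 472.6 = 23390 N/m.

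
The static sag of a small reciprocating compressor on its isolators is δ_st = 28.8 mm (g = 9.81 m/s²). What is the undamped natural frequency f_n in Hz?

ω_n = √(g/δ_st) = √(9.81/0.0288) = √340.6 = 18.46 rad/s.
f_n = ω_n/(2π) = 18.46/6.283 = 2.937 Hz.

2.94 Hz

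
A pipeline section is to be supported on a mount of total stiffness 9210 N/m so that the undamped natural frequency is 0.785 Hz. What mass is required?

379 kg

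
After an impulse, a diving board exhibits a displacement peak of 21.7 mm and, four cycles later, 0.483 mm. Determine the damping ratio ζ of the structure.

Logarithmic decrement δ = (1/n)·ln(x₀/x_n) = (1/4)·ln(21.7/0.483) = (1/4)·ln(44.93) = 0.9513.
ζ = δ/√(4π² + δ²) = 0.9513/√(39.48 + 0.905) = 0.9513/6.355 = 0.1497.

0.150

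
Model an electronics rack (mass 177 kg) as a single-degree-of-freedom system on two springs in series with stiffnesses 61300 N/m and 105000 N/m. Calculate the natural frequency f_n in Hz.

Series springs: 1/k_eq = 1/61300 + 1/105000 = 2.584×10^-5, so k_eq = 38700 N/m.
ω_n = √(k_eq/m) = √(38700/177) = √218.7 = 14.79 rad/s.
f_n = ω_n/(2π) = 14.79/6.283 = 2.353 Hz.

2.35 Hz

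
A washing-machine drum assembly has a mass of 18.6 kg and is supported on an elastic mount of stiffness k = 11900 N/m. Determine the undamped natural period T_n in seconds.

0.248 s

ω_n = √(k/m) = √(11900/18.6) = √639.8 = 25.29 rad/s.
T_n = 2π/ω_n = 6.283/25.29 = 0.2484 s.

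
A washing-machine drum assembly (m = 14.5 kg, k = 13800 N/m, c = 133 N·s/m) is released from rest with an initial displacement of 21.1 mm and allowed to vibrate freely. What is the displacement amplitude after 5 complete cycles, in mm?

0.188 mm

ζ = c/(2√(km)) = 133/(2√(13800 × 14.5)) = 133/894.7 = 0.1487.
Logarithmic decrement δ = 2πζ/√(1 − ζ²) = 2π × 0.1487/√(1 − 0.0221) = 0.9446.
After n cycles, x_n/x₀ = e^(−nδ), so x_5 = 21.1 × e^(−5 × 0.9446) = 21.1 × 0.008890 = 0.1876 mm.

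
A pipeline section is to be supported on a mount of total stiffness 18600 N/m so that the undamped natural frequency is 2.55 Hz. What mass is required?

72.5 kg

ω_n = 2πf_n = 2π × 2.55 = 16.02 rad/s.
m = k/ω_n² = 18600/16.02² = 18600/256.7 = 72.46 kg.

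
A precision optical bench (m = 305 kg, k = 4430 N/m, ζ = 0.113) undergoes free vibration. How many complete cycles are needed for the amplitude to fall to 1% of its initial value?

7 cycles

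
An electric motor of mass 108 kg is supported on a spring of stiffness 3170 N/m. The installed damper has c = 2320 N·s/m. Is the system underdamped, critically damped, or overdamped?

overdamped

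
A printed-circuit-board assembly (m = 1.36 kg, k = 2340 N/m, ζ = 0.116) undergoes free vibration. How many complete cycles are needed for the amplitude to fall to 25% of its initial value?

2 cycles

Logarithmic decrement δ = 2πζ/√(1 − ζ²) = 2π × 0.1160/√(1 − 0.0135) = 0.7338.
x_n/x₀ = e^(−nδ) ≤ 0.25; take ln: n ≥ ln(1/0.25)/δ = 1.386/0.7338 = 1.889.
So 2 complete cycles are required.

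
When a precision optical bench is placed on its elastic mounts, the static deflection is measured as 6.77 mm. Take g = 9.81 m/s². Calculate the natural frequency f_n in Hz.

ω_n = √(g/δ_st) = √(9.81/0.00677) = √1449 = 38.07 rad/s.
f_n = ω_n/(2π) = 38.07/6.283 = 6.058 Hz.

6.06 Hz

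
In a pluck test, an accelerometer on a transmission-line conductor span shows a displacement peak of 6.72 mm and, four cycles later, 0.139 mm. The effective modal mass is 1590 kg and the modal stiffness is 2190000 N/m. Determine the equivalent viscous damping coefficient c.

Logarithmic decrement δ = (1/n)·ln(x₀/x_n) = (1/4)·ln(6.72/0.139) = (1/4)·ln(48.35) = 0.9696.
ζ = δ/√(4π² + δ²) = 0.9696/√(39.48 + 0.940) = 0.9696/6.358 = 0.1525.
c = ζ · 2√(km) = 0.1525 × 2√(2190000 × 1590) = 0.1525 × 118000 = 18000 N·s/m.

18000 N·s/m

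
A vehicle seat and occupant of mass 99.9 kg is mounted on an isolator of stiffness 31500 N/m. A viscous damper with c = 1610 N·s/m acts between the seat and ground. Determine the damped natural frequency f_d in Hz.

ω_n = √(k/m) = √(31500/99.9) = 17.76 rad/s.
Critical damping c_c = 2√(k·m) = 2√(31500 × 99.9) = 3548 N·s/m, so ζ = c/c_c = 1610/3548 = 0.4538.
ω_d = ω_n√(1 − ζ²) = 17.76 × √(1 − 0.206) = 15.82 rad/s.
f_d = ω_d/(2π) = 2.518 Hz.

2.52 Hz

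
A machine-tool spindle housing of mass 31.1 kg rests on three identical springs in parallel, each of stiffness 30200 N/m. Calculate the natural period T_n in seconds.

0.116 s

Parallel springs add: k_eq = 3 × 30200 = 90600 N/m.
ω_n = √(k_eq/m) = √(90600/31.1) = √2913 = 53.97 rad/s.
T_n = 2π/ω_n = 6.283/53.97 = 0.1164 s.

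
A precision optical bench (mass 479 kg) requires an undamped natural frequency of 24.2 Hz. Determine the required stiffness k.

ω_n = 2πf_n = 2π × 24.2 = 152.1 rad/s.
k = m·ω_n² = 479 × 152.1² = 479 × 23120 = 11070000 N/m.

11100000 N/m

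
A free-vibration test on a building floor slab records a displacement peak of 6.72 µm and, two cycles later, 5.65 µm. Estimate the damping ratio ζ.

Logarithmic decrement δ = (1/n)·ln(x₀/x_n) = (1/2)·ln(6.72/5.65) = (1/2)·ln(1.189) = 0.08672.
ζ = δ/√(4π² + δ²) = 0.08672/√(39.48 + 0.00752) = 0.08672/6.284 = 0.01380.

0.0138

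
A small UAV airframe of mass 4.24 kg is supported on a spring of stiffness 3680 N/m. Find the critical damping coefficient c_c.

c_c = 2√(k·m) = 2√(3680 × 4.24) = 2 × 124.9 = 249.8 N·s/m.

250 N·s/m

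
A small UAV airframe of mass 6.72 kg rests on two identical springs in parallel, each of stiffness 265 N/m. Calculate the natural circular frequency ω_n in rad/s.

8.88 rad/s

Parallel springs add: k_eq = 2 × 265 = 530.0 N/m.
ω_n = √(k_eq/m) = √(530.0/6.72) = √78.87 = 8.881 rad/s.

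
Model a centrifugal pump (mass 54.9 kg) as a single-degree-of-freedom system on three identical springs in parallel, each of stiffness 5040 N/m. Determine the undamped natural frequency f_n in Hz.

Parallel springs add: k_eq = 3 × 5040 = 15120 N/m.
ω_n = √(k_eq/m) = √(15120/54.9) = √275.4 = 16.60 rad/s.
f_n = ω_n/(2π) = 16.60/6.283 = 2.641 Hz.

2.64 Hz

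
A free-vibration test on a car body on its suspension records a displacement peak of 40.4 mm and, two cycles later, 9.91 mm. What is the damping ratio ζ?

0.111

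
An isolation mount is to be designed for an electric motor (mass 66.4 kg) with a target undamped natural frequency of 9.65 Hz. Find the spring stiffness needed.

244000 N/m

ω_n = 2πf_n = 2π × 9.65 = 60.63 rad/s.
k = m·ω_n² = 66.4 × 60.63² = 66.4 × 3676 = 244100 N/m.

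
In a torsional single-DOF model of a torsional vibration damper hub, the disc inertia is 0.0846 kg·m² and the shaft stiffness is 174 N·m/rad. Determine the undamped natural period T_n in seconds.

0.139 s

ω_n = √(k_t/J) = √(174/0.0846) = √2057 = 45.35 rad/s.
T_n = 2π/ω_n = 6.283/45.35 = 0.1385 s.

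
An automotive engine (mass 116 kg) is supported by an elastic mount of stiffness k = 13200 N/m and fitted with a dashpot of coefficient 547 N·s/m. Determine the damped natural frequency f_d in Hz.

ω_n = √(k/m) = √(13200/116) = 10.67 rad/s.
Critical damping c_c = 2√(k·m) = 2√(13200 × 116) = 2475 N·s/m, so ζ = c/c_c = 547/2475 = 0.2210.
ω_d = ω_n√(1 − ζ²) = 10.67 × √(1 − 0.0489) = 10.40 rad/s.
f_d = ω_d/(2π) = 1.656 Hz.

1.66 Hz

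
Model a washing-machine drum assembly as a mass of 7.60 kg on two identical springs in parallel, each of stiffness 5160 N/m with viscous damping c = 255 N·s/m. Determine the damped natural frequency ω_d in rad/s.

Parallel springs add: k_eq = 2 × 5160 = 10320 N/m.
ω_n = √(k_eq/m) = √(10320/7.60) = 36.85 rad/s.
Critical damping c_c = 2√(k_eq·m) = 2√(10320 × 7.60) = 560.1 N·s/m, so ζ = c/c_c = 255/560.1 = 0.4553.
ω_d = ω_n√(1 − ζ²) = 36.85 × √(1 − 0.207) = 32.81 rad/s.

32.8 rad/s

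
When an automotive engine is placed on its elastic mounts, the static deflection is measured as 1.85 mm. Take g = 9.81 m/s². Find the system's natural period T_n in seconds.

0.0863 s

ω_n = √(g/δ_st) = √(9.81/0.00185) = √5303 = 72.82 rad/s.
T_n = 2π/ω_n = 6.283/72.82 = 0.08628 s.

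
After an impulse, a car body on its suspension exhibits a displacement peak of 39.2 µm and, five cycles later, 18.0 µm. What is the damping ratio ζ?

Logarithmic decrement δ = (1/n)·ln(x₀/x_n) = (1/5)·ln(39.2/18.0) = (1/5)·ln(2.178) = 0.1557.
ζ = δ/√(4π² + δ²) = 0.1557/√(39.48 + 0.0242) = 0.1557/6.285 = 0.02477.

0.0248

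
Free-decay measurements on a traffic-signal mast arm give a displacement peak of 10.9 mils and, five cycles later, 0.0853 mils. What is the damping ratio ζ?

0.153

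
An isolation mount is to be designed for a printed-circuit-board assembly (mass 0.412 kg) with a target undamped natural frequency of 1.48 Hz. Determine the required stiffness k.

ω_n = 2πf_n = 2π × 1.48 = 9.299 rad/s.
k = m·ω_n² = 0.412 × 9.299² = 0.412 × 86.47 = 35.63 N/m.

35.6 N/m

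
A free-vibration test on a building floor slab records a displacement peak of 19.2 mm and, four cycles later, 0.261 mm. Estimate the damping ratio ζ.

Logarithmic decrement δ = (1/n)·ln(x₀/x_n) = (1/4)·ln(19.2/0.261) = (1/4)·ln(73.56) = 1.075.
ζ = δ/√(4π² + δ²) = 1.075/√(39.48 + 1.15) = 1.075/6.374 = 0.1686.

0.169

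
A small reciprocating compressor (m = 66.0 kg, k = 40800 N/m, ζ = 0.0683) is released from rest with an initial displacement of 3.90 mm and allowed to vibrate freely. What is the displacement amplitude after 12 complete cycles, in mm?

0.0224 mm

Logarithmic decrement δ = 2πζ/√(1 − ζ²) = 2π × 0.06830/√(1 − 0.00466) = 0.4301.
After n cycles, x_n/x₀ = e^(−nδ), so x_12 = 3.90 × e^(−12 × 0.4301) = 3.90 × 0.005732 = 0.02235 mm.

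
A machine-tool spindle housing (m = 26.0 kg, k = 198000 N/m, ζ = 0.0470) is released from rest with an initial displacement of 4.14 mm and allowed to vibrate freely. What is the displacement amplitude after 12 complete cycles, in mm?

0.119 mm

Logarithmic decrement δ = 2πζ/√(1 − ζ²) = 2π × 0.04700/√(1 − 0.00221) = 0.2956.
After n cycles, x_n/x₀ = e^(−nδ), so x_12 = 4.14 × e^(−12 × 0.2956) = 4.14 × 0.02879 = 0.1192 mm.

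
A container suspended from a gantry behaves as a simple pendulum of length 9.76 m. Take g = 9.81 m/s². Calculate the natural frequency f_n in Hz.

For a simple pendulum ω_n = √(g/L) = √(9.81/9.76) = √1.005 = 1.003 rad/s.
f_n = ω_n/(2π) = 1.003/6.283 = 0.1596 Hz.

0.160 Hz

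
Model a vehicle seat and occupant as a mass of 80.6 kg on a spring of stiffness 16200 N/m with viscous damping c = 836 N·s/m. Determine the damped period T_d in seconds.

0.476 s

ω_n = √(k/m) = √(16200/80.6) = 14.18 rad/s.
Critical damping c_c = 2√(k·m) = 2√(16200 × 80.6) = 2285 N·s/m, so ζ = c/c_c = 836/2285 = 0.3658.
ω_d = ω_n√(1 − ζ²) = 14.18 × √(1 − 0.134) = 13.19 rad/s.
T_d = 2π/ω_d = 0.4762 s.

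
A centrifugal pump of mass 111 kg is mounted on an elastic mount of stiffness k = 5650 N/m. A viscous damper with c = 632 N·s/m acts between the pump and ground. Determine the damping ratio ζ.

ω_n = √(k/m) = √(5650/111) = 7.134 rad/s.
Critical damping c_c = 2√(k·m) = 2√(5650 × 111) = 1584 N·s/m, so ζ = c/c_c = 632/1584 = 0.3990.

0.399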